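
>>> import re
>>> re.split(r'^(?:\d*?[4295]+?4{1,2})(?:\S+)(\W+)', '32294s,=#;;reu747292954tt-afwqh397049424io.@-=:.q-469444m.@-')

['', '-', '']

This matches anchored at the start of the string; then zero or more of a digit (lazy), then one or more of one of [4295] (lazy), then 1 to 2 of a literal '4' (non-capturing group); then one or more of a non-whitespace character (non-capturing group); then one or more of a non-word character (captured).
Matches to split on: at [0:60] → '32294s,=#;;reu747292954tt-afwqh397049424io.@-=:.q-469444m.@-'.
The group in the pattern means `split` returns the separators' captures alongside the pieces.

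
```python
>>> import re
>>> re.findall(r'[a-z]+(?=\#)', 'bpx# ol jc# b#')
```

['bpx', 'jc', 'b']

The positive lookaround only admits positions where the adjacent text matches; those characters stay outside the span.
`findall` yields the raw match text (3 of them) because the pattern has no groups.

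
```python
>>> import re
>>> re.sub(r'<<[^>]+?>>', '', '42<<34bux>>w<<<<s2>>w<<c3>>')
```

'42ww'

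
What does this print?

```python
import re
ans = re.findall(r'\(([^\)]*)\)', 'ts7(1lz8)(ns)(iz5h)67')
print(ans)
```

['1lz8', 'ns', 'iz5h']

`findall` collects group 1 from each match (3 total).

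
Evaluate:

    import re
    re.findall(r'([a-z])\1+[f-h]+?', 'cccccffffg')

['c', 'f']

`\1` has to match the exact text group 1 already captured.
Scanning left to right: at [0:6] match 'cccccf', group 1 = 'c'; at [6:10] match 'fffg', group 1 = 'f'.
Because there's exactly one group, `findall` drops the full match and keeps group 1 from each hit.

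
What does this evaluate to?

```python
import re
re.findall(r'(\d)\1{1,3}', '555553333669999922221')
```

`\1` is not a pattern — it's the concrete string captured by group 1, re-applied verbatim.
Scanning left to right: at [0:4] match '5555', group 1 = '5'; at [5:9] match '3333', group 1 = '3'; at [9:11] match '66', group 1 = '6'; at [11:15] match '9999', group 1 = '9'; at [16:20] match '2222', group 1 = '2'.
Because there's exactly one group, `findall` drops the full match and keeps group 1 from each hit.

['5', '3', '6', '9', '2']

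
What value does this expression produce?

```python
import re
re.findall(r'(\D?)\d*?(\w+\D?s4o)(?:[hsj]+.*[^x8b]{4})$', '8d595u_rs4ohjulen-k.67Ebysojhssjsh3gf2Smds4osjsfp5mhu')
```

[('', '8d595u_rs4o')]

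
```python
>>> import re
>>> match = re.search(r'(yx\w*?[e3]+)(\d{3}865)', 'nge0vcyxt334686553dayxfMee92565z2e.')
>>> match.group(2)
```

The pattern matches the literal 'yx', then zero or more of a word character (lazy), then one or more of one of [e3] (captured); then exactly 3 of a digit, then the literal '865' (captured).
`re.search` scans for the first position where the pattern succeeds.
The match spans [6:16] → 'yxt3346865'.
Captured: group 1 = 'yxt3', group 2 = '346865'.

'346865'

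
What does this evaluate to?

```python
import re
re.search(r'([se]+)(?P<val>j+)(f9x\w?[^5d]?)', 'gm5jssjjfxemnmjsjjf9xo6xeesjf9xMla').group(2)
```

The match spans [15:23] → 'sjjf9xo6'.
Captured: group 1 = 's', group 2 = 'jj', group 3 = 'f9xo6'.

'jj'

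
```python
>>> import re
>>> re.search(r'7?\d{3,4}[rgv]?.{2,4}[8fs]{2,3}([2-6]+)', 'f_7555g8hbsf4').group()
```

'7555g8hbsf4'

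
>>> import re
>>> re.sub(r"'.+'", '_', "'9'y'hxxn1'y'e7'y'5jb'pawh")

Every occurrence is swapped for '_'.

'_pawh'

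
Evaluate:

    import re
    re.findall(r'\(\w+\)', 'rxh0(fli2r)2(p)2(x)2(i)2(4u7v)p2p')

['(fli2r)', '(p)', '(x)', '(i)', '(4u7v)']

No capturing groups, so `findall` returns the 5 full match strings.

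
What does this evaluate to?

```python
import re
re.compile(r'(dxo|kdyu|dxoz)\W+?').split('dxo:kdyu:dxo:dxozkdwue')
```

['', 'dxo', '', 'kdyu', '', 'dxo', 'dxozkdwue']

Matches to split on: at [0:4] → 'dxo:'; at [4:9] → 'kdyu:'; at [9:13] → 'dxo:'.
`re.split` interleaves the captured-group text with the surrounding fragments.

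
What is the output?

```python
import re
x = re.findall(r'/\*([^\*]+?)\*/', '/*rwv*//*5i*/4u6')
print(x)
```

['rwv', '5i']

Scanning left to right: at [0:7] match '/*rwv*/', group 1 = 'rwv'; at [7:13] match '/*5i*/', group 1 = '5i'.
One capturing group, so `findall` returns just the captured substring from each match — 2 in all.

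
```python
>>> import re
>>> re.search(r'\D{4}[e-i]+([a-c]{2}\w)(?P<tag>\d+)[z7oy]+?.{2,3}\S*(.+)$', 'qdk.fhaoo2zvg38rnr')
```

This matches exactly 4 of a non-digit, then one or more of a character in [e-i]; then exactly 2 of a character in [a-c], then a word character (captured); then one or more of a digit (captured as 'tag'); then one or more of one of [z7oy] (lazy), then 2 to 3 of any character, then zero or more of a non-whitespace character; then one or more of any character (captured); then anchored at the end.
`re.search` tries every starting position until one works.
Here the pattern never matches, so the call returns None.

None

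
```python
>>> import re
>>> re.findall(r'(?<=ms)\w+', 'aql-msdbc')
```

The positive lookaround only admits positions where the adjacent text matches; those characters stay outside the span.
`findall` yields the raw match text (1 of them) because the pattern has no groups.

['dbc']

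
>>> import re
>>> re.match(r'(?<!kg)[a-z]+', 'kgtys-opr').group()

'kgtys'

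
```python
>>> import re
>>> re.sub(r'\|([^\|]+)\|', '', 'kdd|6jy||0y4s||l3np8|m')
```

'kddm'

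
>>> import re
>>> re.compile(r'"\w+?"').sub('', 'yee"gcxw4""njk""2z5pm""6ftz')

'yee"6ftz'

`sub` substitutes '' at each match site.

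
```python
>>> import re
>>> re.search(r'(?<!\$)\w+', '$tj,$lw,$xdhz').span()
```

A negative assertion filters positions out without eating any characters.
`re.search` scans for the first position where the pattern succeeds.
The match spans [2:3] → 'j'.

(2, 3)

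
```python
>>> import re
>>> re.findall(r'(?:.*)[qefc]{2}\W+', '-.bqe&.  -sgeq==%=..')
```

Pattern: zero or more of any character (non-capturing group); then exactly 2 of one of [qefc], then one or more of a non-word character.
With no groups in the pattern, `findall` gives back each whole match — 1 here.

['-.bqe&.  -sgeq==%=..']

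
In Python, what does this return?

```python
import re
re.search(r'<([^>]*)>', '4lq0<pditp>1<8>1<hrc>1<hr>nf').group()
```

The match spans [4:11] → '<pditp>'.

'<pditp>'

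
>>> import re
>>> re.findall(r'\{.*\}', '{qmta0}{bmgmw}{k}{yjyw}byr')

['{qmta0}{bmgmw}{k}{yjyw}']

No capturing groups, so `findall` returns the 1 full match string.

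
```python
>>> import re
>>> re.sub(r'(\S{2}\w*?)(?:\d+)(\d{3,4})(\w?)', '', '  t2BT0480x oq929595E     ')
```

'        '

The pattern matches exactly 2 of a non-whitespace character, then zero or more of a word character (lazy) (captured); then one or more of a digit (non-capturing group); then 3 to 4 of a digit (captured); then optionally a word character (captured).
Matches: at [2:11] → 't2BT0480x'; at [12:21] → 'oq929595E'.
Each match is replaced by ''.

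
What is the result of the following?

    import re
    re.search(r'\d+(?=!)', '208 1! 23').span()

(4, 5)

The lookaround is zero-width — it requires the adjacent text to match without consuming it, so the asserted text isn't part of the match.
`re.search` tries every starting position until one works.
The match spans [4:5] → '1'.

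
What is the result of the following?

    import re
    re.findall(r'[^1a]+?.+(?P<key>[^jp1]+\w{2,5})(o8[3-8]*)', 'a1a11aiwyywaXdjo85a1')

[('Xdj', 'o85')]

The pattern matches one or more of any character except [1a] (lazy); then one or more of any character; then one or more of any character except [jp1], then 2 to 5 of a word character (captured as 'key'); then the literal 'o8', then zero or more of a character in [3-8] (captured).
Matches: at [6:18] match 'iwyywaXdjo85', groups = ('Xdj', 'o85').
2 groups means the one result is a tuple of 2 captured strings — 1 here.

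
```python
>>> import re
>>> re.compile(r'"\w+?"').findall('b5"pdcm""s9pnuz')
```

['"pdcm"']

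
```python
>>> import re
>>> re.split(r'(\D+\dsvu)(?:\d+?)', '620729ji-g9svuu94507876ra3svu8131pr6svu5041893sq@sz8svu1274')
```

['620729ji-g9svuu94507876', 'ra3svu', '131', 'pr6svu', '041893', 'sq@sz8svu', '274']

Pattern: one or more of a non-digit, then a digit, then the literal 'svu' (captured); then one or more of a digit (lazy) (non-capturing group).
Because the quantifier is non-greedy, it stops expanding at the earliest point where the rest of the pattern can succeed.
Matches to split on: at [23:30] → 'ra3svu8'; at [33:40] → 'pr6svu5'; at [46:56] → 'sq@sz8svu1'.
Because the pattern has a capturing group, `split` also inserts each captured text between the pieces.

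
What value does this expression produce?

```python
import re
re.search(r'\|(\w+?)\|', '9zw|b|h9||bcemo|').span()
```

(3, 6)

The match spans [3:6] → '|b|'.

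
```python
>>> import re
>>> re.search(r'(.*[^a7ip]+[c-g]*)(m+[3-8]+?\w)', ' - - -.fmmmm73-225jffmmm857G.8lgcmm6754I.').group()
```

' - - -.fmmmm73-225jffmmm857G.8lgcmm67'

The pattern matches zero or more of any character, then one or more of any character except [a7ip], then zero or more of a character in [c-g] (captured); then one or more of the literal 'm', then one or more of a character in [3-8] (lazy), then a word character (captured).
Lazy quantifiers expand one character at a time until the remainder of the pattern can match.
`re.search` scans for the first position where the pattern succeeds.
The match spans [0:37] → ' - - -.fmmmm73-225jffmmm857G.8lgcmm67'.
Captured: group 1 = ' - - -.fmmmm73-225jffmmm857G.8lgcm', group 2 = 'm67'.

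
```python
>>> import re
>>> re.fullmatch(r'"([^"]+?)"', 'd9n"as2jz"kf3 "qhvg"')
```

None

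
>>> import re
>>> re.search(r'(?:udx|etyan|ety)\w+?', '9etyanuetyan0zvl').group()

Alternation isn't longest-match — the leftmost alternative that fits at this position is chosen.
The match spans [1:7] → 'etyanu'.

'etyanu'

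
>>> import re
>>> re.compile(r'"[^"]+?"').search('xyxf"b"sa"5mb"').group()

'"b"'

`search` walks the string left to right and returns the first match it finds.
The match spans [4:7] → '"b"'.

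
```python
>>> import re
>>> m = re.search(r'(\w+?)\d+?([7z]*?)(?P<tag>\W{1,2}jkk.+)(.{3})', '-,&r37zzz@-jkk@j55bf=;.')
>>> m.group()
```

'r37zzz@-jkk@j55bf=;.'

Pattern: one or more of a word character (lazy) (captured); then one or more of a digit (lazy); then zero or more of one of [7z] (lazy) (captured); then 1 to 2 of a non-word character, then the literal 'jkk', then one or more of any character (captured as 'tag'); then exactly 3 of any character (captured).
Unlike `match`, `search` isn't anchored — it looks for the pattern anywhere in the string.
The match spans [3:23] → 'r37zzz@-jkk@j55bf=;.'.
Captured: group 1 = 'r', group 2 = '7zzz', group 3 = '@-jkk@j55bf', group 4 = '=;.'.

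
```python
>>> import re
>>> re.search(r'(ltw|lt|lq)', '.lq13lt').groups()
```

('lq',)

`re.search` scans for the first position where the pattern succeeds.
The match spans [1:3] → 'lq'.
Captured: group 1 = 'lq'.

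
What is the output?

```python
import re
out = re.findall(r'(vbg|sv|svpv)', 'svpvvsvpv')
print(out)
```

['sv', 'sv']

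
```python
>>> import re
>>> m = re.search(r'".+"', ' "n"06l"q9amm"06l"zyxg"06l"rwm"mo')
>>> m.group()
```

'"n"06l"q9amm"06l"zyxg"06l"rwm"'

Unlike `match`, `search` isn't anchored — it looks for the pattern anywhere in the string.
The match spans [1:31] → '"n"06l"q9amm"06l"zyxg"06l"rwm"'.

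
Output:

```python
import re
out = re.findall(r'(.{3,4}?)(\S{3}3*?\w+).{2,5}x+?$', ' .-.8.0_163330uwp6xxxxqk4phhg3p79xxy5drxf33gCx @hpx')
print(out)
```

A `+?`/`*?`/`{m,n}?` starts at its minimum and grows only as far as needed for what follows to match.
`findall` packs the 2 group values into a tuple for every match.

[(' .-', '.8.0_163330uwp6xxxxqk4phhg3p79xxy5drxf33gCx')]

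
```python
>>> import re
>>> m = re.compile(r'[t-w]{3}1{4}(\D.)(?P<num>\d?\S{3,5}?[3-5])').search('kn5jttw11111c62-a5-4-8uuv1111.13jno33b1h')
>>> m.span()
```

(22, 36)

This matches exactly 3 of a character in [t-w], then exactly 4 of a literal '1'; then a non-digit, then any character (captured); then optionally a digit, then 3 to 5 of a non-whitespace character (lazy), then a character in [3-5] (captured as 'num').
The `?` after the quantifier makes it lazy — it takes as little as possible before letting the rest of the pattern try.
`re.search` scans for the first position where the pattern succeeds.
The match spans [22:36] → 'uuv1111.13jno3'.
Captured: group 1 = '.1', group 2 = '3jno3'.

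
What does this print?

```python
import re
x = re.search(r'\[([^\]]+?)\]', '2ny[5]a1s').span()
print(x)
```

`re.search` tries every starting position until one works.
The match spans [3:6] → '[5]'.
Captured: group 1 = '5'.

(3, 6)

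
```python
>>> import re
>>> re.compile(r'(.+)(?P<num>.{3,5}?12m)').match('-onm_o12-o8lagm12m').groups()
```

The match spans [0:18] → '-onm_o12-o8lagm12m'.
Captured: group 1 = '-onm_o12-o8l', group 2 = 'agm12m'.

('-onm_o12-o8l', 'agm12m')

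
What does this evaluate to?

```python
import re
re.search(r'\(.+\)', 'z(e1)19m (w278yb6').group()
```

'(e1)'

`re.search` scans for the first position where the pattern succeeds.
The match spans [1:5] → '(e1)'.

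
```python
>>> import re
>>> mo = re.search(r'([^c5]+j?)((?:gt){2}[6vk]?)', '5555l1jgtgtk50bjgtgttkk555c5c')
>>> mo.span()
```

(4, 12)

Pattern: one or more of any character except [c5], then optionally the literal 'j' (captured); then the literal 'gt' repeated 2 times, then optionally one of [6vk] (captured).
Unlike `match`, `search` isn't anchored — it looks for the pattern anywhere in the string.
The match spans [4:12] → 'l1jgtgtk'.
Captured: group 1 = 'l1j', group 2 = 'gtgtk'.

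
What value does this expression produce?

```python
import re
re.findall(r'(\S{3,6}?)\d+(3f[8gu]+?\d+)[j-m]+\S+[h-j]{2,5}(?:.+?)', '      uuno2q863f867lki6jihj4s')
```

This matches 3 to 6 of a non-whitespace character (lazy) (captured); then one or more of a digit; then the literal '3f', then one or more of one of [8gu] (lazy), then one or more of a digit (captured); then one or more of a character in [j-m], then one or more of a non-whitespace character, then 2 to 5 of a character in [h-j]; then one or more of any character (lazy) (non-capturing group).
2 groups means the one result is a tuple of 2 captured strings — 1 here.

[('uuno2q', '3f867')]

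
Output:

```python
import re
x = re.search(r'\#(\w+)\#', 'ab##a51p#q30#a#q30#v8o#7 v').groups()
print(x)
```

('a51p',)

The match spans [3:9] → '#a51p#'.
Captured: group 1 = 'a51p'.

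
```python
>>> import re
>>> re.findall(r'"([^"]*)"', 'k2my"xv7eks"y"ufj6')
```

['xv7eks']

Walking the string: at [4:12] match '"xv7eks"', group 1 = 'xv7eks'.
`findall` collects group 1 from the one match (1 total).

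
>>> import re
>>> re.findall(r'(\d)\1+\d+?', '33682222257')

['3', '2']

A backreference is literal: `\1` must see the identical characters the first group matched.
Walking the string: at [0:3] match '336', group 1 = '3'; at [4:10] match '222225', group 1 = '2'.
`findall` collects group 1 from each match (2 total).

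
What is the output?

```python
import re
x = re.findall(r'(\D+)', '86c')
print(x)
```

['c']

The pattern matches one or more of a non-digit (captured).
Scanning left to right: at [2:3] match 'c', group 1 = 'c'.
Because there's exactly one group, `findall` drops the full match and keeps group 1 from the one hit.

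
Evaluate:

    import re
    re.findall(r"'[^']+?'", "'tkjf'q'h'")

With no groups in the pattern, `findall` gives back each whole match — 2 here.

["'tkjf'", "'h'"]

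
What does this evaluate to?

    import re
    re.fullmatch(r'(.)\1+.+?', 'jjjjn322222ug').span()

The backreference `\1` re-matches whatever the first group consumed, character for character.
`re.fullmatch` is like wrapping the pattern in `^…$` (in single-line mode).
The match spans [0:13] → 'jjjjn322222ug'.
Captured: group 1 = 'j'.

(0, 13)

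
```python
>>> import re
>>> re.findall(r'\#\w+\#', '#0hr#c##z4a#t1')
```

Since nothing is captured, `findall` lists the 2 matched substrings directly.

['#0hr#', '#z4a#']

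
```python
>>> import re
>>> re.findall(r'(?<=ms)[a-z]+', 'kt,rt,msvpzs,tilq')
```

['vpzs']

The `(?=…)`/`(?<=…)` assertion just peeks at neighbouring text; it doesn't advance the match position.
Scanning left to right: at [8:12] → 'vpzs'.
Since nothing is captured, `findall` lists the 1 matched substring directly.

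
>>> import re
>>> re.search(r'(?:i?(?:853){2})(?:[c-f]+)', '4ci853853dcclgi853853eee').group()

'i853853dcc'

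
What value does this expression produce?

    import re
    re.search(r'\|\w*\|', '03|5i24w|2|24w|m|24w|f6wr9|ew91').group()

`re.search` tries every starting position until one works.
The match spans [2:9] → '|5i24w|'.

'|5i24w|'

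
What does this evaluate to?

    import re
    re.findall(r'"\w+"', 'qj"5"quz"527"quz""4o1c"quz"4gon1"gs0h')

['"5"', '"527"', '"4o1c"', '"4gon1"']

Matches: at [2:5] → '"5"'; at [8:13] → '"527"'; at [17:23] → '"4o1c"'; at [26:33] → '"4gon1"'.
No capturing groups, so `findall` returns the 4 full match strings.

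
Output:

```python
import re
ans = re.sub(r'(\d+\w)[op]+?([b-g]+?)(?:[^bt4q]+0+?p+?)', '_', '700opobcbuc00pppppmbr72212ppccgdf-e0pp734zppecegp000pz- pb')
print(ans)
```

A `+?`/`*?`/`{m,n}?` starts at its minimum and grows only as far as needed for what follows to match.
Every occurrence is swapped for '_'.

_ppppmbr_p_z- pb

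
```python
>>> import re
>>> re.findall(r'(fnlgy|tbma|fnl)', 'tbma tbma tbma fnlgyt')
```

Alternation isn't longest-match — the leftmost alternative that fits at this position is chosen.
With a single group, `findall` returns only what that group captured — 4 items.

['tbma', 'tbma', 'tbma', 'fnlgy']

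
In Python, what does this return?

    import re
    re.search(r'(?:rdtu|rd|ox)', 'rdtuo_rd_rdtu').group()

'rdtu'

Branches in `(...|...)` are attempted left-to-right; the first branch that allows the whole pattern to succeed is taken.
`re.search` tries every starting position until one works.
The match spans [0:4] → 'rdtu'.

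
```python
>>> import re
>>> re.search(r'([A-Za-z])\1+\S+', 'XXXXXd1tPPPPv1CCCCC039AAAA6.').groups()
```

('X',)

`\1` is not a pattern — it's the concrete string captured by group 1, re-applied verbatim.
Unlike `match`, `search` isn't anchored — it looks for the pattern anywhere in the string.
The match spans [0:28] → 'XXXXXd1tPPPPv1CCCCC039AAAA6.'.
Captured: group 1 = 'X'.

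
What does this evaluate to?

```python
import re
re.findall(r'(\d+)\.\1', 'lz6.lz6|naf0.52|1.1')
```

['1']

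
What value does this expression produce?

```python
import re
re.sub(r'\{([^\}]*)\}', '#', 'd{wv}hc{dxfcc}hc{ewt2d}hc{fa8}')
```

Matches: at [1:5] → '{wv}'; at [7:14] → '{dxfcc}'; at [16:23] → '{ewt2d}'; at [25:30] → '{fa8}'.
`sub` substitutes '#' at each match site.

'd#hc#hc#hc#'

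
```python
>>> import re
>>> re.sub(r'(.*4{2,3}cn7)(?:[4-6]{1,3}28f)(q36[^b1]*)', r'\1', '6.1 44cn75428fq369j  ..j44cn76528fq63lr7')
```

Pattern: zero or more of any character, then 2 to 3 of the literal '4', then the literal 'cn7' (captured); then 1 to 3 of a character in [4-6], then the literal '28f' (non-capturing group); then the literal 'q36', then zero or more of any character except [b1] (captured).
Matches: at [0:40] → '6.1 44cn75428fq369j  ..j44cn76528fq63lr7'.
`\1` in the replacement pulls in group 1's text for each match.

'6.1 44cn7'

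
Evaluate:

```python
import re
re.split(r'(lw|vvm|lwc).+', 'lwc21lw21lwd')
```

The regex engine tests alternatives in the order written; an earlier branch that matches wins even if a later one would match more.
The group in the pattern means `split` returns the separators' captures alongside the pieces.

['', 'lw', '']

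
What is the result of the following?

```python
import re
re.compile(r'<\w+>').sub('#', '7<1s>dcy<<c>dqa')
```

Matches: at [1:5] → '<1s>'; at [9:12] → '<c>'.
`sub` substitutes '#' at each match site.

'7#dcy<#dqa'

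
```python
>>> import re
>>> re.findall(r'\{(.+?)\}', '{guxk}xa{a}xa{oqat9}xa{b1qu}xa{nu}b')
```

['guxk', 'a', 'oqat9', 'b1qu', 'nu']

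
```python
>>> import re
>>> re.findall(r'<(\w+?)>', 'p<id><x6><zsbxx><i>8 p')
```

['id', 'x6', 'zsbxx', 'i']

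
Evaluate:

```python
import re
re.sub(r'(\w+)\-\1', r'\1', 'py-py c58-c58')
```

`\1` has to match the exact text group 1 already captured.
`\1` in the replacement pulls in group 1's text for each match.

'py c58'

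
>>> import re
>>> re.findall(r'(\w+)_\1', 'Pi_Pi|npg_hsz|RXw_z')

The backreference `\1` re-matches whatever the first group consumed, character for character.
Because there's exactly one group, `findall` drops the full match and keeps group 1 from the one hit.

['Pi']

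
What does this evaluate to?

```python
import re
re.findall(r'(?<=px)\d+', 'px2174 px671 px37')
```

['2174', '671', '37']

Because the assertion is zero-width, the text it checks is not consumed and won't appear in the result.
Matches: at [2:6] → '2174'; at [9:12] → '671'; at [15:17] → '37'.
`findall` yields the raw match text (3 of them) because the pattern has no groups.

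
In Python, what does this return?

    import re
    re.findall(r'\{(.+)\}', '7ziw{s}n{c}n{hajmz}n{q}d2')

Matches: at [4:23] match '{s}n{c}n{hajmz}n{q}', group 1 = 's}n{c}n{hajmz}n{q'.
One capturing group, so `findall` returns just the captured substring from the one match — 1 in all.

['s}n{c}n{hajmz}n{q']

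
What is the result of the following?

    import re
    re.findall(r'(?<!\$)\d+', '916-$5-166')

['916', '166']

A negative assertion filters positions out without eating any characters.
With no groups in the pattern, `findall` gives back each whole match — 2 here.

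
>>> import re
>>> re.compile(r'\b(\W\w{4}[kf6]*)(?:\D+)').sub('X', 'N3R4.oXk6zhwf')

'N3R4X'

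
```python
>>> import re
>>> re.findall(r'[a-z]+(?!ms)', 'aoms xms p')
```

['aoms', 'xms', 'p']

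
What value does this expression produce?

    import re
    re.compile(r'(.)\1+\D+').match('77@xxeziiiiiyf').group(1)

'7'

The backreference `\1` re-matches whatever the first group consumed, character for character.
`re.match` only tries the pattern at the start of the string.
The match spans [0:14] → '77@xxeziiiiiyf'.
Captured: group 1 = '7'.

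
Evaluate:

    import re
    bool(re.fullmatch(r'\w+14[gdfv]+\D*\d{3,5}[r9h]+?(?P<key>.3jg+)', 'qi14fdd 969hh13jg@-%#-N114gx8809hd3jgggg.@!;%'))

False

Pattern: one or more of a word character, then the literal '14', then one or more of one of [gdfv]; then zero or more of a non-digit, then 3 to 5 of a digit, then one or more of one of [r9h] (lazy); then any character, then the literal '3j', then one or more of a literal 'g' (captured as 'key').
`re.fullmatch` is like wrapping the pattern in `^…$` (in single-line mode).
Here there's no way to consume every character, so the call returns None, and `bool(None)` is False.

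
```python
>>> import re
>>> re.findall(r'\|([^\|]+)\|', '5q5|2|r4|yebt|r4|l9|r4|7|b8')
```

['2', 'yebt', 'l9', '7']

Matches: at [3:6] match '|2|', group 1 = '2'; at [8:14] match '|yebt|', group 1 = 'yebt'; at [16:20] match '|l9|', group 1 = 'l9'; at [22:25] match '|7|', group 1 = '7'.
Because there's exactly one group, `findall` drops the full match and keeps group 1 from each hit.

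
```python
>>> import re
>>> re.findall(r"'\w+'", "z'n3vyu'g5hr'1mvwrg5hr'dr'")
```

Since nothing is captured, `findall` lists the 2 matched substrings directly.

["'n3vyu'", "'1mvwrg5hr'"]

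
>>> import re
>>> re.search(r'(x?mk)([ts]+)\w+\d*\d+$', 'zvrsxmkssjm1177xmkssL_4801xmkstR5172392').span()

(4, 39)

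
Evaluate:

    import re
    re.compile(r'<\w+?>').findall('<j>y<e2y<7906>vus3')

['<j>', '<7906>']

Scanning left to right: at [0:3] → '<j>'; at [8:14] → '<7906>'.
No capturing groups, so `findall` returns the 2 full match strings.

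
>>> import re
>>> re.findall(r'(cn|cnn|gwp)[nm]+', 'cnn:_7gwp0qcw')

Because there's exactly one group, `findall` drops the full match and keeps group 1 from the one hit.

['cn']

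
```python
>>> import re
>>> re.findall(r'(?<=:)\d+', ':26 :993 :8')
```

['26', '993', '8']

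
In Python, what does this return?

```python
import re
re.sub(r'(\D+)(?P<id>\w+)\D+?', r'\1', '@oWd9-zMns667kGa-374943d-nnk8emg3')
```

The pattern matches one or more of a non-digit (captured); then one or more of a word character (captured as 'id'); then one or more of a non-digit (lazy).
Because the quantifier is non-greedy, it stops expanding at the earliest point where the rest of the pattern can succeed.
Matches: at [0:6] → '@oWd9-'; at [6:17] → 'zMns667kGa-'; at [23:32] → 'd-nnk8emg'.
`\1` in the replacement pulls in group 1's text for each match.

'@oWdzMns374943d-nnk3'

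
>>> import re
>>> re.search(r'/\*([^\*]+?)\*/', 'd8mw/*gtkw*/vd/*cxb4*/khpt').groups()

('gtkw',)

`search` walks the string left to right and returns the first match it finds.
The match spans [4:12] → '/*gtkw*/'.
Captured: group 1 = 'gtkw'.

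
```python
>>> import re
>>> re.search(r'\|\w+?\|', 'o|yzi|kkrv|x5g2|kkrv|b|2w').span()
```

`search` walks the string left to right and returns the first match it finds.
The match spans [1:6] → '|yzi|'.

(1, 6)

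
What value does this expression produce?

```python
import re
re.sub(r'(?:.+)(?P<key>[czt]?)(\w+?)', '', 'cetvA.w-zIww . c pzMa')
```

''

This matches one or more of any character (non-capturing group); then optionally one of [czt] (captured as 'key'); then one or more of a word character (lazy) (captured).
Matches: at [0:21] → 'cetvA.w-zIww . c pzMa'.
`sub` substitutes '' at each match site.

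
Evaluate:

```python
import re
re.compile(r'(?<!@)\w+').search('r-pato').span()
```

(0, 1)

The negative lookahead/lookbehind blocks any match where the forbidden context is present.
`re.search` scans for the first position where the pattern succeeds.
The match spans [0:1] → 'r'.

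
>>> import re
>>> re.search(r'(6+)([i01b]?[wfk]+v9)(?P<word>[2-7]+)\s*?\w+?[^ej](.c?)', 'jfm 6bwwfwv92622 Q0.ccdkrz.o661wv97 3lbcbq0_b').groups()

The match spans [4:21] → '6bwwfwv92622 Q0.c'.
Captured: group 1 = '6', group 2 = 'bwwfwv9', group 3 = '2622', group 4 = '.c'.

('6', 'bwwfwv9', '2622', '.c')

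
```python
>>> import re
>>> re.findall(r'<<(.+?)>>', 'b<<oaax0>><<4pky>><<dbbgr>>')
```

['oaax0', '4pky', 'dbbgr']

Because the quantifier is non-greedy, it stops expanding at the earliest point where the rest of the pattern can succeed.
With a single group, `findall` returns only what that group captured — 3 items.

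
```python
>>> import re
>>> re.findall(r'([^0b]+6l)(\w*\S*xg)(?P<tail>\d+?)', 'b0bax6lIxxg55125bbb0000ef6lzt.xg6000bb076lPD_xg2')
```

[('ax6l', 'Ixxg55125bbb0000ef6lzt.xg6000bb076lPD_xg', '2')]

The pattern matches one or more of any character except [0b], then the literal '6l' (captured); then zero or more of a word character, then zero or more of a non-whitespace character, then the literal 'xg' (captured); then one or more of a digit (lazy) (captured as 'tail').
Matches: at [3:48] match 'ax6lIxxg55125bbb0000ef6lzt.xg6000bb076lPD_xg2', groups = ('ax6l', 'Ixxg55125bbb0000ef6lzt.xg6000bb076lPD_xg', '2').
Multiple groups make `findall` return tuples — one 3-tuple for the one match.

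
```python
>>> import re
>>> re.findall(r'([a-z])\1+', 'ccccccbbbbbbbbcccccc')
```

The backreference `\1` re-matches whatever the first group consumed, character for character.
Scanning left to right: at [0:6] match 'cccccc', group 1 = 'c'; at [6:14] match 'bbbbbbbb', group 1 = 'b'; at [14:20] match 'cccccc', group 1 = 'c'.
With a single group, `findall` returns only what that group captured — 3 items.

['c', 'b', 'c']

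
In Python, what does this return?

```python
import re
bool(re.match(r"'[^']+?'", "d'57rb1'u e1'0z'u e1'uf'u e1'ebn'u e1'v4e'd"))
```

False

`match` is anchored at position 0; if the pattern doesn't fit there, it returns None.
Here position 0 doesn't satisfy it, so the call returns None, and `bool(None)` is False.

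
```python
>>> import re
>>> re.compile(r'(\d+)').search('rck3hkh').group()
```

'3'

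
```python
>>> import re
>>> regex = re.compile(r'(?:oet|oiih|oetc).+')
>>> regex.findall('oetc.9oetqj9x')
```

['oetc.9oetqj9x']

Scanning left to right: at [0:13] → 'oetc.9oetqj9x'.
`findall` yields the raw match text (1 of them) because the pattern has no groups.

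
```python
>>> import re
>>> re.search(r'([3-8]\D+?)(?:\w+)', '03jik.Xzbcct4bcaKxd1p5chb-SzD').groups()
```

('3j',)

The match spans [1:5] → '3jik'.
Captured: group 1 = '3j'.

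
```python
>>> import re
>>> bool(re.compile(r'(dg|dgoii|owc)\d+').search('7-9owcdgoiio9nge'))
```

False

`search` walks the string left to right and returns the first match it finds.
Here no position works, so the call returns None, and `bool(None)` is False.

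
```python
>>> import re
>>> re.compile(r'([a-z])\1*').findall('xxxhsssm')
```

A backreference is literal: `\1` must see the identical characters the first group matched.
Matches: at [0:3] match 'xxx', group 1 = 'x'; at [3:4] match 'h', group 1 = 'h'; at [4:7] match 'sss', group 1 = 's'; at [7:8] match 'm', group 1 = 'm'.
One capturing group, so `findall` returns just the captured substring from each match — 4 in all.

['x', 'h', 's', 'm']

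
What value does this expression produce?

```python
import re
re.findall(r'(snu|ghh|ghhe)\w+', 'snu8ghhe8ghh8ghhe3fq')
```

['snu']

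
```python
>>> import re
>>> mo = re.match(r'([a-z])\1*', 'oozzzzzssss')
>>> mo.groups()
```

The match spans [0:2] → 'oo'.
Captured: group 1 = 'o'.

('o',)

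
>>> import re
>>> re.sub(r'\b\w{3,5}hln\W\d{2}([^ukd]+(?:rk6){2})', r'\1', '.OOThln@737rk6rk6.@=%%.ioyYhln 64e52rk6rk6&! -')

'.7rk6rk6.@=%%.e52rk6rk6&! -'

The pattern matches a word boundary (`\b`, zero-width); then 3 to 5 of a word character, then the literal 'hln'; then a non-word character, then exactly 2 of a digit; then one or more of any character except [ukd], then the literal 'rk6' repeated 2 times (captured).
Matches: at [1:17] → 'OOThln@737rk6rk6'; at [23:42] → 'ioyYhln 64e52rk6rk6'.
`\1` in the replacement pulls in group 1's text for each match.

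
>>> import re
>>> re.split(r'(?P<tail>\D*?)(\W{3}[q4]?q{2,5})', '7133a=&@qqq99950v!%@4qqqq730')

['7133', 'a', '=&@qqq', '99950', 'v', '!%@4qqqq', '730']

This matches zero or more of a non-digit (lazy) (captured as 'tail'); then exactly 3 of a non-word character, then optionally one of [q4], then 2 to 5 of the literal 'q' (captured).
Matches to split on: at [4:11] → 'a=&@qqq'; at [16:25] → 'v!%@4qqqq'.
Because the pattern has a capturing group, `split` also inserts each captured text between the pieces.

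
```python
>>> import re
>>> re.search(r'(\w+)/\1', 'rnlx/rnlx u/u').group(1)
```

'rnlx'

The match spans [0:9] → 'rnlx/rnlx'.
Captured: group 1 = 'rnlx'.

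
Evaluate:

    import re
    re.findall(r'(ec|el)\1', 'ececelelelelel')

['ec', 'el', 'el']

The backreference `\1` re-matches whatever the first group consumed, character for character.
One capturing group, so `findall` returns just the captured substring from each match — 3 in all.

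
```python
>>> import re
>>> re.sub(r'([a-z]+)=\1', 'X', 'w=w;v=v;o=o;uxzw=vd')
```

The backreference `\1` re-matches whatever the first group consumed, character for character.
Each match is replaced by 'X'.

'X;X;X;uxzw=vd'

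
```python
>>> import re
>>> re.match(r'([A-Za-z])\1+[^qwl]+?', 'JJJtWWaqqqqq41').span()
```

(0, 4)

After group 1 captures some text, `\1` only succeeds where that same text appears again.
`match` is anchored at position 0; if the pattern doesn't fit there, it returns None.
The match spans [0:4] → 'JJJt'.
Captured: group 1 = 'J'.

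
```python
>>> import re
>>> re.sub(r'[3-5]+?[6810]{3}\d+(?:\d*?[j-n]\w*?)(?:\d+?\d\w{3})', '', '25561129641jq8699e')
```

'2'

This matches one or more of a character in [3-5] (lazy); then exactly 3 of one of [6810], then one or more of a digit; then zero or more of a digit (lazy), then a character in [j-n], then zero or more of a word character (lazy) (non-capturing group); then one or more of a digit (lazy), then a digit, then exactly 3 of a word character (non-capturing group).
Matches: at [1:18] → '5561129641jq8699e'.
Each match is replaced by ''.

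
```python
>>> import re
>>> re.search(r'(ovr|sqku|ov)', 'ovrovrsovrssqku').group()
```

'ovr'

Branches in `(...|...)` are attempted left-to-right; the first branch that allows the whole pattern to succeed is taken.
The match spans [0:3] → 'ovr'.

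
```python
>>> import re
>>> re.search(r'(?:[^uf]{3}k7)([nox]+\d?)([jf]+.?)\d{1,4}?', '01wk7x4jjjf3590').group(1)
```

'x4'

This matches exactly 3 of any character except [uf], then the literal 'k7' (non-capturing group); then one or more of one of [nox], then optionally a digit (captured); then one or more of one of [jf], then optionally any character (captured); then 1 to 4 of a digit (lazy).
`search` walks the string left to right and returns the first match it finds.
The match spans [0:13] → '01wk7x4jjjf35'.
Captured: group 1 = 'x4', group 2 = 'jjjf3'.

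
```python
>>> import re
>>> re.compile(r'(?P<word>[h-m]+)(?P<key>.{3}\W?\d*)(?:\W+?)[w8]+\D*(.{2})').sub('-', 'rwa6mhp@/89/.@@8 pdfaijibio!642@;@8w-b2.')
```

'rwa6-2@;@8w-b2.'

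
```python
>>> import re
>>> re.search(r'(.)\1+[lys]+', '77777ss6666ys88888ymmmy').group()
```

'77777ss'

After group 1 captures some text, `\1` only succeeds where that same text appears again.
`re.search` tries every starting position until one works.
The match spans [0:7] → '77777ss'.
Captured: group 1 = '7'.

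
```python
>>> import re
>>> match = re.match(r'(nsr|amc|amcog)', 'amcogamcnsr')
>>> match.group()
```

'amc'

`re.match` won't scan ahead — the pattern has to work from the very first character.
The match spans [0:3] → 'amc'.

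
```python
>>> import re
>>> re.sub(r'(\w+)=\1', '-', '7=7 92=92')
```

'- -'

`\1` is not a pattern — it's the concrete string captured by group 1, re-applied verbatim.
Every occurrence is swapped for '-'.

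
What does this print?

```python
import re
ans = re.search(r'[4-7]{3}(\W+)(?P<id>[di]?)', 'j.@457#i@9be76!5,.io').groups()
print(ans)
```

The pattern matches exactly 3 of a character in [4-7]; then one or more of a non-word character (captured); then optionally one of [di] (captured as 'id').
Unlike `match`, `search` isn't anchored — it looks for the pattern anywhere in the string.
The match spans [3:8] → '457#i'.
Captured: group 1 = '#', group 2 = 'i'.

('#', 'i')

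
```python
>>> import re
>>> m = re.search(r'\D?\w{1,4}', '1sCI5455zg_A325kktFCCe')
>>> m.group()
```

'1sCI'

This matches optionally a non-digit; then 1 to 4 of a word character.
The match spans [0:4] → '1sCI'.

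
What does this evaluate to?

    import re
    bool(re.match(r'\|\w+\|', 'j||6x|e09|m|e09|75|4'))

False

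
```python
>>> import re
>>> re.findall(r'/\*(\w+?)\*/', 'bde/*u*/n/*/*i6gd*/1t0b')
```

['u', 'i6gd']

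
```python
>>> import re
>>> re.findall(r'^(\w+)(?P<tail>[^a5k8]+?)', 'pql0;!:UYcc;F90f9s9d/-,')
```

[('pql0', ';')]

With the lazy modifier that quantifier settles for the fewest repetitions that let the rest of the pattern succeed (the atoms after it are unaffected and can still be greedy).
`findall` packs the 2 group values into a tuple for every match.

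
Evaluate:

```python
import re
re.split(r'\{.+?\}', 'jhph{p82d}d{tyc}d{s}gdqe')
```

The string is cut at each match, leaving 4 pieces.

['jhph', 'd', 'd', 'gdqe']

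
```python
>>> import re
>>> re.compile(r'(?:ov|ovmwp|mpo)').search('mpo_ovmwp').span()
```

(0, 3)

The match spans [0:3] → 'mpo'.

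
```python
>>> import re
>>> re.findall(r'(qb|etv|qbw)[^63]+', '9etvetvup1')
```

Matches: at [1:10] match 'etvetvup1', group 1 = 'etv'.
Because there's exactly one group, `findall` drops the full match and keeps group 1 from the one hit.

['etv']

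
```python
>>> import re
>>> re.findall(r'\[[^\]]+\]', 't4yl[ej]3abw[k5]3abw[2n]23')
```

['[ej]', '[k5]', '[2n]']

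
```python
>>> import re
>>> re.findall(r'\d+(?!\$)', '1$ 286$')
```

`(?!…)`/`(?<!…)` only lets a position through if the neighbouring text does NOT match; no characters are consumed.
Walking the string: at [3:5] → '28'.
No capturing groups, so `findall` returns the 1 full match string.

['28']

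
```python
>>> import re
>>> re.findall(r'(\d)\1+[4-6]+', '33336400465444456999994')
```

The backreference `\1` re-matches whatever the first group consumed, character for character.
Walking the string: at [0:6] match '333364', group 1 = '3'; at [6:17] match '00465444456', group 1 = '0'; at [17:23] match '999994', group 1 = '9'.
One capturing group, so `findall` returns just the captured substring from each match — 3 in all.

['3', '0', '9']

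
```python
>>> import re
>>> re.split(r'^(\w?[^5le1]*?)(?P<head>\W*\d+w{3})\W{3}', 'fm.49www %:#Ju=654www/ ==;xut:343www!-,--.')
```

['', 'fm', '.49www', '#Ju=654www/ ==;xut:343www!-,--.']

With the lazy modifier that quantifier settles for the fewest repetitions that let the rest of the pattern succeed (the atoms after it are unaffected and can still be greedy).
With a capturing group present, the delimiter's captured portion is kept in the result list.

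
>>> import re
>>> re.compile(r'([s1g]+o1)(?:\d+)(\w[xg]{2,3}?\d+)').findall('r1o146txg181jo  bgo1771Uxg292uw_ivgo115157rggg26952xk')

Pattern: one or more of one of [s1g], then the literal 'o1' (captured); then one or more of a digit (non-capturing group); then a word character, then 2 to 3 of one of [xg] (lazy), then one or more of a digit (captured).
Scanning left to right: at [1:12] match '1o146txg181', groups = ('1o1', 'txg181'); at [17:29] match 'go1771Uxg292', groups = ('go1', 'Uxg292'); at [34:51] match 'go115157rggg26952', groups = ('go1', 'rggg26952').
With 2 capturing groups, `findall` returns a 2-tuple per match.

[('1o1', 'txg181'), ('go1', 'Uxg292'), ('go1', 'rggg26952')]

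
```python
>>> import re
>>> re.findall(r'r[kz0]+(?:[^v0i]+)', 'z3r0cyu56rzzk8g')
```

['r0cyu56rzzk8g']

The pattern matches a literal 'r', then one or more of one of [kz0]; then one or more of any character except [v0i] (non-capturing group).
Matches: at [2:15] → 'r0cyu56rzzk8g'.
`findall` yields the raw match text (1 of them) because the pattern has no groups.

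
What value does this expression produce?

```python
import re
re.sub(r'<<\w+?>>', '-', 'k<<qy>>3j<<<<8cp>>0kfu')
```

Matches: at [1:7] → '<<qy>>'; at [11:18] → '<<8cp>>'.
`sub` substitutes '-' at each match site.

'k-3j<<-0kfu'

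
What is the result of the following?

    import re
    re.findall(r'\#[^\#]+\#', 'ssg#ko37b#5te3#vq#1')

['#ko37b#', '#vq#']

Matches: at [3:10] → '#ko37b#'; at [14:18] → '#vq#'.
No capturing groups, so `findall` returns the 2 full match strings.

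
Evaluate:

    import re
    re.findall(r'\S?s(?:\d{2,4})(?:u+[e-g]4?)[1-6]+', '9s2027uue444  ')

['9s2027uue444']

The pattern matches optionally a non-whitespace character, then a literal 's'; then 2 to 4 of a digit (non-capturing group); then one or more of the literal 'u', then a character in [e-g], then optionally the literal '4' (non-capturing group); then one or more of a character in [1-6].
Scanning left to right: at [0:12] → '9s2027uue444'.
`findall` yields the raw match text (1 of them) because the pattern has no groups.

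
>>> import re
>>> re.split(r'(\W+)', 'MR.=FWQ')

The pattern matches one or more of a non-word character (captured).
Matches to split on: at [2:4] → '.='.
With a capturing group present, the delimiter's captured portion is kept in the result list.

['MR', '.=', 'FWQ']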